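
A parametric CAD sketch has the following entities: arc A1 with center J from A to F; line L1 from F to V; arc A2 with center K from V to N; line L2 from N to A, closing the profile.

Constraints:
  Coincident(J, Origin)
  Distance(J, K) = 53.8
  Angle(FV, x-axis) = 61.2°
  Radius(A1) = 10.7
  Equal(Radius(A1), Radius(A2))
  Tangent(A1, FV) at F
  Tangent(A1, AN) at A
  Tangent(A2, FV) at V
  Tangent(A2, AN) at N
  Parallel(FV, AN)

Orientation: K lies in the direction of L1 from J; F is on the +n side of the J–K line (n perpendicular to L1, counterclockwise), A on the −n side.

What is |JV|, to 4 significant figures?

54.85

The slot axis is L1's direction at 61.2°, so u = (cos 61.2°, sin 61.2°) = (0.4818, 0.8763) and n = (−sin 61.2°, cos 61.2°) = (-0.8763, 0.4818). J is at the origin and K lies 53.8 along u from J, so K = 53.8·u = (25.92, 47.15). Tangency of A1 to both parallel lines with radius 10.7 puts F and A at J ± 10.7·n: F = (-9.376, 5.155), A = (9.376, -5.155). Equal radii place V and N the same way about K: V = K + 10.7·n = (16.54, 52.30), N = K − 10.7·n = (35.29, 41.99). Then |JV| = |V − J| = 54.85.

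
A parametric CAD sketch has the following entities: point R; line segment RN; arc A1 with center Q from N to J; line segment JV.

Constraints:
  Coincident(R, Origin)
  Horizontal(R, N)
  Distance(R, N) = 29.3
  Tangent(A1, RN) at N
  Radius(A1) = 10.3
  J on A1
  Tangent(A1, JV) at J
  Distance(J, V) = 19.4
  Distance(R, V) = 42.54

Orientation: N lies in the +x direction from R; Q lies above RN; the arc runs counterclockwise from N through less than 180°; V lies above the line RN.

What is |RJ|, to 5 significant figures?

41.172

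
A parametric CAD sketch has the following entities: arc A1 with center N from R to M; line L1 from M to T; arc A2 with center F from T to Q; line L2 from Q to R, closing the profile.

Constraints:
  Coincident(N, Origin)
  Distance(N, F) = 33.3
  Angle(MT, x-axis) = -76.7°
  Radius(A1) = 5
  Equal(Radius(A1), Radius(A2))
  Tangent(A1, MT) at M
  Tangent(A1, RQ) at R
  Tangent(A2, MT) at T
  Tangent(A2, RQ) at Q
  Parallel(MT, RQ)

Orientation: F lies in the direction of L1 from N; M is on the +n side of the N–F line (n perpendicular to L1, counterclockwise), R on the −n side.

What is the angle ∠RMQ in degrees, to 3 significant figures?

73.3°

Tangency of A1 to both parallel lines with radius 5.0 puts M and R at N ± 5.0·n: M = (4.87, 1.15), R = (-4.87, -1.15). Equal radii place T and Q the same way about F: T = F + 5.0·n = (12.5, -31.3), Q = F − 5.0·n = (2.79, -33.6). Then cos ∠RMQ = MR·MQ / (|MR||MQ|), giving 73.3°.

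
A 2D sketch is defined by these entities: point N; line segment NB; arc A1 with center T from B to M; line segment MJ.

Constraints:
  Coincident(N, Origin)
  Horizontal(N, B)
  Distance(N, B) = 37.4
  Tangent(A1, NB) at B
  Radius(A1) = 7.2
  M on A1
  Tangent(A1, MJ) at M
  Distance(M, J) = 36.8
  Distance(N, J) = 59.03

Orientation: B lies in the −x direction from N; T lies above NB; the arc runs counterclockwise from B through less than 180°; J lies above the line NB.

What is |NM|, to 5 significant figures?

31.631

Checks: |TM| = 7.200 ✓; ∠(TM, MJ) = 90.00° ✓; |MJ| = 36.80 ✓; |NJ| = 59.03 ✓.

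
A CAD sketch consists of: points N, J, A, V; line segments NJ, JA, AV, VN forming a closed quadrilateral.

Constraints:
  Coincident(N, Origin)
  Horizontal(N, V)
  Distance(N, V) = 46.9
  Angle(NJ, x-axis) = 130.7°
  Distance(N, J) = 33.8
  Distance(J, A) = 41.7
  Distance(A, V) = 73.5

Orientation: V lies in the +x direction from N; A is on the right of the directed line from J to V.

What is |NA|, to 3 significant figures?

29.5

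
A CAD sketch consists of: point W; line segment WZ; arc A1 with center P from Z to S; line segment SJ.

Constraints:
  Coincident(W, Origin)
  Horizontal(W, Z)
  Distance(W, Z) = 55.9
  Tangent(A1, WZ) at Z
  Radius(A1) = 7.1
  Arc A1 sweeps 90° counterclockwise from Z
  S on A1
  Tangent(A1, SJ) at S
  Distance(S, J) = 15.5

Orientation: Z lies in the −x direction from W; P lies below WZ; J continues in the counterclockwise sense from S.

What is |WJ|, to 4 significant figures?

66.93

W is at the origin; W and Z share the same y with |WZ| = 55.9 and Z on the −x side, so Z = (-55.90, 0.000). Since A1 is tangent to WZ there, PZ ⟂ WZ, so P = Z + (0, -7.1) = (-55.90, -7.100). On A1, Z sits at bearing 90° from P; a 90° counterclockwise sweep puts S at bearing 180°, so S = P + 7.1·(cos 180°, sin 180°) = (-63.00, -7.100). The tangent condition forces PS to be normal to SJ, so SJ runs along (−sin 180°, cos 180°); with |SJ| = 15.5, J = (-63.00, -22.60). Then |WJ| = |J − W| = 66.93.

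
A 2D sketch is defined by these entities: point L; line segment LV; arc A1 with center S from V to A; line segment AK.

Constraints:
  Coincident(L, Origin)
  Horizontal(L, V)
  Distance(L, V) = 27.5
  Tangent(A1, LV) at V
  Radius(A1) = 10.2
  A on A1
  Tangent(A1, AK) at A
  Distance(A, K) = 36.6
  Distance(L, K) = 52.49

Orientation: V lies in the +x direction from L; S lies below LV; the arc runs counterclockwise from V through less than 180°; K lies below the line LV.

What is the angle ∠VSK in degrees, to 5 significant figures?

171.33°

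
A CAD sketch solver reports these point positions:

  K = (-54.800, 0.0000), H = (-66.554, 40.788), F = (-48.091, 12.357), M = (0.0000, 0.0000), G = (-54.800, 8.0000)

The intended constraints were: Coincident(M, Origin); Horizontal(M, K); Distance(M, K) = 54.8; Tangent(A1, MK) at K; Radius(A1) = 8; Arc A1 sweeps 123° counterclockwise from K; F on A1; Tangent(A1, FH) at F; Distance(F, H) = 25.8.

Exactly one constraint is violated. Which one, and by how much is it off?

Distance(F, H) = 25.8 — off by 8.10.

M = (0.00, 0.00) ✓; M.y = 0.00, K.y = 0.00 ✓; |MK| = 54.80 ✓; ∠(GK, KM) = 90.00° ✓; |GK| = 8.000 ✓; bearing(G→F) − bearing(G→K) = 123.0° ✓; |GF| = 8.000 ✓; ∠(GF, FH) = 90.00° ✓; |FH| = 33.90 ✗.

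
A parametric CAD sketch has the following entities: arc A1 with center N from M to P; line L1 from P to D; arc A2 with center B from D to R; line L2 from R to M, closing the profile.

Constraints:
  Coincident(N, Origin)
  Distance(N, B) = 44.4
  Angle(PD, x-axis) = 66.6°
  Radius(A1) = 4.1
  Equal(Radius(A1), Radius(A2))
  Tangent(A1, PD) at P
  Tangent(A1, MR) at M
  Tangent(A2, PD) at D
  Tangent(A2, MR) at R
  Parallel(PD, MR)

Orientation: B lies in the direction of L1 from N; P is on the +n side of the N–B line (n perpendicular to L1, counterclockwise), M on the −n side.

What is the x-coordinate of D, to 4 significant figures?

13.87

Tangency of A1 to both parallel lines with radius 4.1 puts P and M at N ± 4.1·n: P = (-3.763, 1.628), M = (3.763, -1.628). Equal radii place D and R the same way about B: D = B + 4.1·n = (13.87, 42.38), R = B − 4.1·n = (21.40, 39.12). So D.x = 13.87.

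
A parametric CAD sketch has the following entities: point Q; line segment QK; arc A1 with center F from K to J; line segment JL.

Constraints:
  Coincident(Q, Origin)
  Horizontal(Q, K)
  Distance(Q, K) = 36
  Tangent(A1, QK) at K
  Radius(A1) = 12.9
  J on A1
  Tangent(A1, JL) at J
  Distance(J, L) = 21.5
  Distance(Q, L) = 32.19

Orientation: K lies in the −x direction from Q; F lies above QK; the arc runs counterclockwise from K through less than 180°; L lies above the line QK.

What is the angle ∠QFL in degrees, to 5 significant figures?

56.627°

Checks: |FJ| = 12.90 ✓; ∠(FJ, JL) = 90.00° ✓; |JL| = 21.50 ✓; |QL| = 32.19 ✓.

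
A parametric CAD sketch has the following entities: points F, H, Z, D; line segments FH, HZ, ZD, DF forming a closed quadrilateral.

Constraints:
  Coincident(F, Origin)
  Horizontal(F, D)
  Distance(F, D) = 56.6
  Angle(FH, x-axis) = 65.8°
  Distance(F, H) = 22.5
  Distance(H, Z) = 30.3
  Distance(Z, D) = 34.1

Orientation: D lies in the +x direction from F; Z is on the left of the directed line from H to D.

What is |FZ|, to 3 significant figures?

48.0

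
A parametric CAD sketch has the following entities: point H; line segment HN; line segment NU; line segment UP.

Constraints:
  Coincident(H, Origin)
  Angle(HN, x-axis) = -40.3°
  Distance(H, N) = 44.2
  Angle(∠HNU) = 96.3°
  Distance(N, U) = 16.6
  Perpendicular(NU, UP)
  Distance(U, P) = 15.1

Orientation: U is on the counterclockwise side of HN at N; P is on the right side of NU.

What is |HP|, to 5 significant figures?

62.809

∠HNU = 96.3°, so NU runs at -40.3° + (180° − 96.3°) = 43.400° from the x-axis; with |NU| = 16.6, U = N + 16.6·(cos 43.400°, sin 43.400°) = (45.771, -17.182). NU ⟂ UP; with |UP| = 15.1 on the right of NU, P = U + 15.1·(0.68709, -0.72657) = (56.146, -28.154). Then |HP| = |P − H| = 62.809.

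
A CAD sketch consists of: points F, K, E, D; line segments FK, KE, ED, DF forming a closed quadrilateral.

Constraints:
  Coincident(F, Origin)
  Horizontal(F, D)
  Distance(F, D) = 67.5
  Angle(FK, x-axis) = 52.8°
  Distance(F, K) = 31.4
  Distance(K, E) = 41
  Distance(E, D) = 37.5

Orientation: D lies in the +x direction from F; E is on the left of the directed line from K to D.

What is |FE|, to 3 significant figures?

68.8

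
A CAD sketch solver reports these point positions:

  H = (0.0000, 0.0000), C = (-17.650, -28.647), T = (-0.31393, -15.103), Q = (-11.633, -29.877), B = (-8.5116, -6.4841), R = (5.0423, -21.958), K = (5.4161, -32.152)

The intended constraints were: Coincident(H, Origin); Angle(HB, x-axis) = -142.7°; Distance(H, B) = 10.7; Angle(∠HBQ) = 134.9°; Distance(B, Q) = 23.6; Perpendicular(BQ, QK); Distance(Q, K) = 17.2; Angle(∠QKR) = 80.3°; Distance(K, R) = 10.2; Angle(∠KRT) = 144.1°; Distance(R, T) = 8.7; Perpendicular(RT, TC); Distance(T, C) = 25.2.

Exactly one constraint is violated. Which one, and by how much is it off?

Distance(T, C) = 25.2 — off by 3.20.

H = (0.00, 0.00) ✓; HB at -142.7° ✓; |HB| = 10.70 ✓; ∠HBQ = 134.9° ✓; |BQ| = 23.60 ✓; ∠(BQ, QK) = 90.00° ✓; |QK| = 17.20 ✓; ∠QKR = 80.30° ✓; |KR| = 10.20 ✓; ∠KRT = 144.1° ✓; |RT| = 8.699 ✓; ∠(RT, TC) = 90.00° ✓; |TC| = 22.00 ✗.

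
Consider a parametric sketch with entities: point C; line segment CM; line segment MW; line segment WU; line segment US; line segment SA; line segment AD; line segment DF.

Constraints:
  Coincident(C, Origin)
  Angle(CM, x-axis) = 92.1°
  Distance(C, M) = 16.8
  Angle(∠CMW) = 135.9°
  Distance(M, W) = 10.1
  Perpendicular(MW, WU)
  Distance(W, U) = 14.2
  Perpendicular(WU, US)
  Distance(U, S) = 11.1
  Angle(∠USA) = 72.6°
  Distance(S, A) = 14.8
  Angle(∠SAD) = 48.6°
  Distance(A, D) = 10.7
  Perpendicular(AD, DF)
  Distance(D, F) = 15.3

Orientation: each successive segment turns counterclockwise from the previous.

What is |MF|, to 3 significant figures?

17.6

C is at the origin; CM runs at 92.1° with length 16.8, so M = (-0.616, 16.8). ∠CMW = 135.9° gives MW at 136° from the x-axis; with |MW| = 10.1, W = (-7.91, 23.8). MW is perpendicular to WU, so WU runs at -134°; with |WU| = 14.2, U = (-17.7, 13.5). WU is perpendicular to US, so US runs at -43.8°; with |US| = 11.1, S = (-9.72, 5.85). ∠USA = 72.6° gives SA at 63.6° from the x-axis; with |SA| = 14.8, A = (-3.14, 19.1). ∠SAD = 48.6° gives AD at -165° from the x-axis; with |AD| = 10.7, D = (-13.5, 16.3). AD is perpendicular to DF, so DF runs at -75.0°; with |DF| = 15.3, F = (-9.52, 1.56). Then |MF| = |F − M| = 17.6.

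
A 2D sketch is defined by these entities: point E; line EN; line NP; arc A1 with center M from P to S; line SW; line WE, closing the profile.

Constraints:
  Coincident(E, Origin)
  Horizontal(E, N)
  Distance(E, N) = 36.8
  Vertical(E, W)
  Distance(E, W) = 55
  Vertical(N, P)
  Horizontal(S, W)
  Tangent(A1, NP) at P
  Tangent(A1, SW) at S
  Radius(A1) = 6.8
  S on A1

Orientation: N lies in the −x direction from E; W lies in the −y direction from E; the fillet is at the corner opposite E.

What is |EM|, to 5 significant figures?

56.774

E is at the origin; E and N share the same y with |EN| = 36.8 and N on the −x side, so N = (-36.800, 0.0000). E and W share the same x with |EW| = 55.0 and W on the −y side, so W = (0.0000, -55.000). The virtual corner opposite E is at (-36.800, -55.000). Tangency of A1 to NP means the radius MP is perpendicular to NP and the tangent condition forces MS to be normal to SW, with radius 6.8, so the center M sits 6.8 in from both sides at M = (-30.000, -48.200). Then |EM| = |M − E| = 56.774.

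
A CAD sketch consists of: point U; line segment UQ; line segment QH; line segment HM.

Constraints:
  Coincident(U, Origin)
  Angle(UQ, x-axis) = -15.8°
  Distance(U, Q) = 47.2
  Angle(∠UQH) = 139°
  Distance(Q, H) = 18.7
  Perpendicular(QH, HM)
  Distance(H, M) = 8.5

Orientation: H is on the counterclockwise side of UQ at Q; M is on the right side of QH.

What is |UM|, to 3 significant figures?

67.1

U is at the origin; UQ runs at -15.8° with length 47.2, so Q = 47.2·(cos -15.8°, sin -15.8°) = (45.4, -12.9). ∠UQH = 139.0°, so QH runs at -15.8° + (180° − 139.0°) = 25.2° from the x-axis; with |QH| = 18.7, H = Q + 18.7·(cos 25.2°, sin 25.2°) = (62.3, -4.89). The perpendicularity gives HM at right angles to QH; with |HM| = 8.5 on the right of QH, M = H + 8.5·(0.426, -0.905) = (66.0, -12.6). Then |UM| = |M − U| = 67.1.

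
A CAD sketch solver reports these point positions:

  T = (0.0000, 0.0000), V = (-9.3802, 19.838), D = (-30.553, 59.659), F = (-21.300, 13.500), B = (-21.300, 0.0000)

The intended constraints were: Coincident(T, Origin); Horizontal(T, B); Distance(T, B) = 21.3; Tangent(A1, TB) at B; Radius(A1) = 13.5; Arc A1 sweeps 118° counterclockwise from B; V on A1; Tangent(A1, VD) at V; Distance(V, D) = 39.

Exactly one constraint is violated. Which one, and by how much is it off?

Distance(V, D) = 39 — off by 6.10.

T = (0.00, 0.00) ✓; T.y = 0.00, B.y = 0.00 ✓; |TB| = 21.30 ✓; ∠(FB, BT) = 90.00° ✓; |FB| = 13.50 ✓; bearing(F→V) − bearing(F→B) = 118.0° ✓; |FV| = 13.50 ✓; ∠(FV, VD) = 90.00° ✓; |VD| = 45.10 ✗.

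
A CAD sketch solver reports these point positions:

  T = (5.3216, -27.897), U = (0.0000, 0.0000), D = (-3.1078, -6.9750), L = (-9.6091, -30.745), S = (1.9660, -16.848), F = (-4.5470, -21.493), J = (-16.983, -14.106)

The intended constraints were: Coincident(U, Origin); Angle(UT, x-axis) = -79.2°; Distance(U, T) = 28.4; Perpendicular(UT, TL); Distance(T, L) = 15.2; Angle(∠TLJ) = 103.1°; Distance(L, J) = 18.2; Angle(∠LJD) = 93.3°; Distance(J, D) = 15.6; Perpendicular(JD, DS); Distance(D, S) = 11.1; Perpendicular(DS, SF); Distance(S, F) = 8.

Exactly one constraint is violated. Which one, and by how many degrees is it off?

Perpendicular(DS, SF) — off by 8.30°.

U = (0.00, 0.00) ✓; UT at -79.20° ✓; |UT| = 28.40 ✓; ∠(UT, TL) = 90.00° ✓; |TL| = 15.20 ✓; ∠TLJ = 103.1° ✓; |LJ| = 18.20 ✓; ∠LJD = 93.30° ✓; |JD| = 15.60 ✓; ∠(JD, DS) = 90.00° ✓; |DS| = 11.10 ✓; ∠(DS, SF) = 81.70° ✗; |SF| = 8.000 ✓.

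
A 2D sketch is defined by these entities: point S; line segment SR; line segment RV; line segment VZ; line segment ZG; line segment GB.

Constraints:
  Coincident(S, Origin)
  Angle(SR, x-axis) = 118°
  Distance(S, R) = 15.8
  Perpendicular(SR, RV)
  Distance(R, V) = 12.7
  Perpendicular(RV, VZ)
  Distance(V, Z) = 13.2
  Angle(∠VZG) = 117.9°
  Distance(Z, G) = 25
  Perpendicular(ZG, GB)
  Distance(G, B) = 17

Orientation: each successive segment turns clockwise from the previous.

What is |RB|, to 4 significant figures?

19.96

S is at the origin; SR runs at 118.0° with length 15.8, so R = (-7.418, 13.95). SR is perpendicular to RV, so RV runs at 28.00°; with |RV| = 12.7, V = (3.796, 19.91). RV ⟂ VZ, so VZ runs at -62.00°; with |VZ| = 13.2, Z = (9.993, 8.258). ∠VZG = 117.9° gives ZG at -124.1° from the x-axis; with |ZG| = 25.0, G = (-4.023, -12.44). ZG ⟂ GB, so GB runs at 145.9°; with |GB| = 17.0, B = (-18.10, -2.913). Then |RB| = |B − R| = 19.96.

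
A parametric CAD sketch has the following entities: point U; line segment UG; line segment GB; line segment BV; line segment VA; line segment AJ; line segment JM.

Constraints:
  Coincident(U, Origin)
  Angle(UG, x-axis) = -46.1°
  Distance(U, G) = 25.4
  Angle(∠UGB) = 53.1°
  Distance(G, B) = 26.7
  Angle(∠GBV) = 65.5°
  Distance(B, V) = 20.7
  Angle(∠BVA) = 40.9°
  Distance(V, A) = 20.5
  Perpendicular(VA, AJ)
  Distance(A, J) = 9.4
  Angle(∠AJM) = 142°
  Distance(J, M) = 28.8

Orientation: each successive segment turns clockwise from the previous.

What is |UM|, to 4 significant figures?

35.42

U is at the origin; UG runs at -46.1° with length 25.4, so G = (17.61, -18.30). ∠UGB = 53.1° gives GB at -173.0° from the x-axis; with |GB| = 26.7, B = (-8.889, -21.56). ∠GBV = 65.5° gives BV at 72.50° from the x-axis; with |BV| = 20.7, V = (-2.664, -1.814). ∠BVA = 40.9° gives VA at -66.60° from the x-axis; with |VA| = 20.5, A = (5.478, -20.63). VA ⟂ AJ, so AJ runs at -156.6°; with |AJ| = 9.4, J = (-3.149, -24.36). ∠AJM = 142.0° gives JM at 165.4° from the x-axis; with |JM| = 28.8, M = (-31.02, -17.10). Then |UM| = |M − U| = 35.42.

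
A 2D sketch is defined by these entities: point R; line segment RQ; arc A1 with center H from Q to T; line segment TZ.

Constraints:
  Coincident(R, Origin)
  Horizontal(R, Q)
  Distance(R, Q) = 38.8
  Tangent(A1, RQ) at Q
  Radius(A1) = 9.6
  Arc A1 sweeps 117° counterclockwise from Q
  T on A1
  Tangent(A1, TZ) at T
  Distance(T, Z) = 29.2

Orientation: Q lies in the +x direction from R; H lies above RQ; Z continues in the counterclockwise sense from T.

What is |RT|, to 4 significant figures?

49.37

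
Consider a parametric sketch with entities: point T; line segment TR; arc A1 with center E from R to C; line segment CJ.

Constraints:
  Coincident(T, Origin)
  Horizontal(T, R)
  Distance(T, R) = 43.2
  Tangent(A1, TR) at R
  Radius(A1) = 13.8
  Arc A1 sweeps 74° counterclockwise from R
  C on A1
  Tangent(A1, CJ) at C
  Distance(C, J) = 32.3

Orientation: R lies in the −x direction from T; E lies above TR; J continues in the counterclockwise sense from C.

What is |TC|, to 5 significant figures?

31.560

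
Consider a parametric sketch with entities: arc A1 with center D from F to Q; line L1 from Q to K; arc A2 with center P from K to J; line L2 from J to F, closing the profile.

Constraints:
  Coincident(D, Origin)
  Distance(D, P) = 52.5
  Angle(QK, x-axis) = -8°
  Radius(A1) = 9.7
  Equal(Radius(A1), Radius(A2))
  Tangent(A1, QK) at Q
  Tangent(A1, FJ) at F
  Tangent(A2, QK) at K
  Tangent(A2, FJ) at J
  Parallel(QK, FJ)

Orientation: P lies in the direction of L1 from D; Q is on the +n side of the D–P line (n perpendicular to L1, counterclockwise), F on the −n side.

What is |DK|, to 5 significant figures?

53.389

The slot axis is L1's direction at -8.0°, so u = (cos -8.0°, sin -8.0°) = (0.99027, -0.13917) and n = (−sin -8.0°, cos -8.0°) = (0.13917, 0.99027). D is at the origin and P lies 52.5 along u from D, so P = 52.5·u = (51.989, -7.3066). Tangency of A1 to both parallel lines with radius 9.7 puts Q and F at D ± 9.7·n: Q = (1.3500, 9.6056), F = (-1.3500, -9.6056). Equal radii place K and J the same way about P: K = P + 9.7·n = (53.339, 2.2990), J = P − 9.7·n = (50.639, -16.912). Then |DK| = |K − D| = 53.389.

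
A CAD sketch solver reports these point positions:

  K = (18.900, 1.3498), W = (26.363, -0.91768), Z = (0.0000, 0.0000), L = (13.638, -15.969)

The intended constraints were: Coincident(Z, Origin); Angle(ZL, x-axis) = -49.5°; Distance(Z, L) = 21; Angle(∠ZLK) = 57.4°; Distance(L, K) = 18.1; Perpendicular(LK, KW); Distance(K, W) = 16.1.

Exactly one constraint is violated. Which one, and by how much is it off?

Distance(K, W) = 16.1 — off by 8.30.

Z = (0.00, 0.00) ✓; ZL at -49.50° ✓; |ZL| = 21.00 ✓; ∠ZLK = 57.40° ✓; |LK| = 18.10 ✓; ∠(LK, KW) = 90.00° ✓; |KW| = 7.800 ✗.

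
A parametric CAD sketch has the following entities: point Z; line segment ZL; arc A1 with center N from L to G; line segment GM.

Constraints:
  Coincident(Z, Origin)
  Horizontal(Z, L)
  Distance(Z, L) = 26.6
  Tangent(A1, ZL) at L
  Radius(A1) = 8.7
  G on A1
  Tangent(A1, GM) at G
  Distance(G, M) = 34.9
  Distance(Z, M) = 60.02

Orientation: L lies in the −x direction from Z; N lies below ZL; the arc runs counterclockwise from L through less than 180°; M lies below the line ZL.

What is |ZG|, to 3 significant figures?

35.4

Z is at the origin; ZL is horizontal with |ZL| = 26.6 and L on the −x side, so L = (-26.6, 0.00). Tangency of A1 to ZL means the radius NL is perpendicular to ZL, so N = L + (0, -8.7) = (-26.6, -8.70). Since NG ⟂ GM (tangency), |NM| = √(8.7² + 34.9²) = 36.0 regardless of where G sits on A1. So M lies on both circle(Z, 60.02) and circle(N, 36.0); the below-ZL intersection is M = (-45.2, -39.5). G is the foot of the tangent from M: G = (-34.9, -6.13).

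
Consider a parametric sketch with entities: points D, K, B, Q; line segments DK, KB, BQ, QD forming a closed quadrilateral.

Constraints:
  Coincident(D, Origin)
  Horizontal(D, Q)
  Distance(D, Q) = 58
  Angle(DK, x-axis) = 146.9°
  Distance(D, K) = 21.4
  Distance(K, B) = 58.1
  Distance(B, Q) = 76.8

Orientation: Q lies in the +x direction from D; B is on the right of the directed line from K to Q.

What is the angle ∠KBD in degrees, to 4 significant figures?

19.06°

Checks: |KB| = 58.10 ✓; |BQ| = 76.80 ✓.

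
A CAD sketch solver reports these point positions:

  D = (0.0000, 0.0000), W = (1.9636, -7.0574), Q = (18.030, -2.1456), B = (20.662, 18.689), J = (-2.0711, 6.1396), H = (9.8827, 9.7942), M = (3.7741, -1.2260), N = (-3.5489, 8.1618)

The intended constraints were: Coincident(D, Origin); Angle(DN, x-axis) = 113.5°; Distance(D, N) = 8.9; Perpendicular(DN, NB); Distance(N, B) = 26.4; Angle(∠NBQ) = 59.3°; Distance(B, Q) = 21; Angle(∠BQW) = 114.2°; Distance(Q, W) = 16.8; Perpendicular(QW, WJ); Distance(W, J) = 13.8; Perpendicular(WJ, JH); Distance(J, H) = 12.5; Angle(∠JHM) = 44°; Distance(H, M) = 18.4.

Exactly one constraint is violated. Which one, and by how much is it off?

Distance(H, M) = 18.4 — off by 5.80.

D = (0.00, 0.00) ✓; DN at 113.5° ✓; |DN| = 8.900 ✓; ∠(DN, NB) = 90.00° ✓; |NB| = 26.40 ✓; ∠NBQ = 59.30° ✓; |BQ| = 21.00 ✓; ∠BQW = 114.2° ✓; |QW| = 16.80 ✓; ∠(QW, WJ) = 90.00° ✓; |WJ| = 13.80 ✓; ∠(WJ, JH) = 90.00° ✓; |JH| = 12.50 ✓; ∠JHM = 44.00° ✓; |HM| = 12.60 ✗.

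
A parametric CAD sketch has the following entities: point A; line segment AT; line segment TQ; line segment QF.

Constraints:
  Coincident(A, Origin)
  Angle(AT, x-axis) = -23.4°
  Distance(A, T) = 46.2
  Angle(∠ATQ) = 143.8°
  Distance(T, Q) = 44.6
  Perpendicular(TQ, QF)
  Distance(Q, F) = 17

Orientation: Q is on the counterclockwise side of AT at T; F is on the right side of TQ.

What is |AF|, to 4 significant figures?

93.09

A is at the origin; AT runs at -23.4° with length 46.2, so T = 46.2·(cos -23.4°, sin -23.4°) = (42.40, -18.35). ∠ATQ = 143.8°, so TQ runs at -23.4° + (180° − 143.8°) = 12.80° from the x-axis; with |TQ| = 44.6, Q = T + 44.6·(cos 12.80°, sin 12.80°) = (85.89, -8.467). The perpendicularity gives QF at right angles to TQ; with |QF| = 17.0 on the right of TQ, F = Q + 17.0·(0.2215, -0.9751) = (89.66, -25.04). Then |AF| = |F − A| = 93.09.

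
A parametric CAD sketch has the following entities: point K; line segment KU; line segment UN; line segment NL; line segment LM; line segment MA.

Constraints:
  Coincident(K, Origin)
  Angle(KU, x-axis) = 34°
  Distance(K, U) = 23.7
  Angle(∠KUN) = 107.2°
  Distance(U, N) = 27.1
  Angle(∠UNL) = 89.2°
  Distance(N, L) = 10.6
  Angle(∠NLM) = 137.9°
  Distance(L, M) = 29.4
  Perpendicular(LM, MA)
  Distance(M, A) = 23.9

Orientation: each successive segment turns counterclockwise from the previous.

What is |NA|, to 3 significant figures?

40.9

K is at the origin; KU runs at 34.0° with length 23.7, so U = (19.6, 13.3). ∠KUN = 107.2° gives UN at 107° from the x-axis; with |UN| = 27.1, N = (11.8, 39.2). ∠UNL = 89.2° gives NL at -162° from the x-axis; with |NL| = 10.6, L = (1.71, 36.0). ∠NLM = 137.9° gives LM at -120° from the x-axis; with |LM| = 29.4, M = (-13.1, 10.6). LM is perpendicular to MA, so MA runs at -30.3°; with |MA| = 23.9, A = (7.51, -1.45). Then |NA| = |A − N| = 40.9.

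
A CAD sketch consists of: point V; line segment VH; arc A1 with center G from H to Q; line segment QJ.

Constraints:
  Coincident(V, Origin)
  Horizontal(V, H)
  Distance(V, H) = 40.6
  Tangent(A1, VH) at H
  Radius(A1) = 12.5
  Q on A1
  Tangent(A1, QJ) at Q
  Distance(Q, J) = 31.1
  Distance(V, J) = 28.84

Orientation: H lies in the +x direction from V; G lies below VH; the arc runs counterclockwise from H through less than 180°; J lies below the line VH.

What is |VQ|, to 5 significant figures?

31.660

Checks: |GQ| = 12.50 ✓; ∠(GQ, QJ) = 90.00° ✓; |QJ| = 31.10 ✓; |VJ| = 28.84 ✓.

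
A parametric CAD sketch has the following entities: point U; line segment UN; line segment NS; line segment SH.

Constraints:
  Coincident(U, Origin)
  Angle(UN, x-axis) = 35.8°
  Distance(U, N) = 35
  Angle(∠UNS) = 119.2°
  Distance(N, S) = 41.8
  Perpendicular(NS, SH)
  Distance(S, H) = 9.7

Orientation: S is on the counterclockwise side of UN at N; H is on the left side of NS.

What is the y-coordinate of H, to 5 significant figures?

60.882

U is at the origin; UN runs at 35.8° with length 35.0, so N = 35.0·(cos 35.8°, sin 35.8°) = (28.387, 20.474). ∠UNS = 119.2°, so NS runs at 35.8° + (180° − 119.2°) = 96.600° from the x-axis; with |NS| = 41.8, S = N + 41.8·(cos 96.600°, sin 96.600°) = (23.583, 61.997). NS ⟂ SH; with |SH| = 9.7 on the left of NS, H = S + 9.7·(-0.99337, -0.11494) = (13.947, 60.882). So H.y = 60.882.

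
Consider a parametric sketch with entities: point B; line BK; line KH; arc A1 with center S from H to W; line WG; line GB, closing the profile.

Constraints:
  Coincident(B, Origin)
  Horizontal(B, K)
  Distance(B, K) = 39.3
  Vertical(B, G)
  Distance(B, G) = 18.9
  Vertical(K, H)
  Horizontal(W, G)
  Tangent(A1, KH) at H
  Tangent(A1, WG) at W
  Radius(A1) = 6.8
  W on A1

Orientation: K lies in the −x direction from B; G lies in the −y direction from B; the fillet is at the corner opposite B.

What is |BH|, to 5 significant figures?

41.121

B is at the origin; BK is horizontal with |BK| = 39.3 and K on the −x side, so K = (-39.300, 0.0000). BG is vertical with |BG| = 18.9 and G on the −y side, so G = (0.0000, -18.900). The virtual corner opposite B is at (-39.300, -18.900). Since A1 is tangent to KH there, SH ⟂ KH and since A1 is tangent to WG there, SW ⟂ WG, with radius 6.8, so the center S sits 6.8 in from both sides at S = (-32.500, -12.100). That places the tangent points at H = (-39.300, -12.100) on KH and W = (-32.500, -18.900) on WG. Then |BH| = |H − B| = 41.121.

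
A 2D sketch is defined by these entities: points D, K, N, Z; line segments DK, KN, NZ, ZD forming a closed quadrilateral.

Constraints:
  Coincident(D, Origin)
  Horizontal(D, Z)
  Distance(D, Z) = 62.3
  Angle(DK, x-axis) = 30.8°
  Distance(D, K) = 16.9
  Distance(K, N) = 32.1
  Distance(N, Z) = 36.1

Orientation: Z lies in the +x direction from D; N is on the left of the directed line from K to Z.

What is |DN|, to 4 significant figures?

48.92

D is at the origin; D and Z share the same y with |DZ| = 62.3 and Z in +x, so Z = (62.3, 0). DK runs at 30.8° with |DK| = 16.9, so K = (14.52, 8.654). N is determined by |KN| = 32.1 and |NZ| = 36.1 together: it lies at the intersection of circle(K, 32.1) and circle(Z, 36.1). With |KZ| = 48.56, the foot of the radical line on KZ is 21.47 from K and the perpendicular offset is √(32.1² − 21.47²) = 23.86. Taking the left-of-KZ solution: N = (39.90, 28.31).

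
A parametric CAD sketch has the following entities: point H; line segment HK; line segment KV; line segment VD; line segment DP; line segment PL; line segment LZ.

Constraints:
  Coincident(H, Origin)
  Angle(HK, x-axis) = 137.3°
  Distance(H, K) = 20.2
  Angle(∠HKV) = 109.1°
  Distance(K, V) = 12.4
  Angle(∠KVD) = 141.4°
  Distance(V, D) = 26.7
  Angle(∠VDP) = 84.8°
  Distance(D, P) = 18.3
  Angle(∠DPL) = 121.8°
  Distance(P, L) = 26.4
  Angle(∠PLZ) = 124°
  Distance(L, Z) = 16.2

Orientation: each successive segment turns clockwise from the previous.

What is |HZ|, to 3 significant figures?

10.8

H is at the origin; HK runs at 137.3° with length 20.2, so K = (-14.8, 13.7). ∠HKV = 109.1° gives KV at 66.4° from the x-axis; with |KV| = 12.4, V = (-9.88, 25.1). ∠KVD = 141.4° gives VD at 27.8° from the x-axis; with |VD| = 26.7, D = (13.7, 37.5). ∠VDP = 84.8° gives DP at -67.4° from the x-axis; with |DP| = 18.3, P = (20.8, 20.6). ∠DPL = 121.8° gives PL at -126° from the x-axis; with |PL| = 26.4, L = (5.40, -0.846). ∠PLZ = 124.0° gives LZ at 178° from the x-axis; with |LZ| = 16.2, Z = (-10.8, -0.394). Then |HZ| = |Z − H| = 10.8.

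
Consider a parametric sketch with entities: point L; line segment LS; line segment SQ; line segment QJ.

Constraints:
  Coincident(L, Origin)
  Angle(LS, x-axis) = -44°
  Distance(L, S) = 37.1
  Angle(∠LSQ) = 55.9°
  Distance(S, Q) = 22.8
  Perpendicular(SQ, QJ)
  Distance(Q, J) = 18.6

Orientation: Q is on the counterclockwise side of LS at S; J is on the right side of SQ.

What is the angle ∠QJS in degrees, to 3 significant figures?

50.8°

L is at the origin; LS runs at -44.0° with length 37.1, so S = 37.1·(cos -44.0°, sin -44.0°) = (26.7, -25.8). ∠LSQ = 55.9°, so SQ runs at -44.0° + (180° − 55.9°) = 80.1° from the x-axis; with |SQ| = 22.8, Q = S + 22.8·(cos 80.1°, sin 80.1°) = (30.6, -3.31). SQ is perpendicular to QJ; with |QJ| = 18.6 on the right of SQ, J = Q + 18.6·(0.985, -0.172) = (48.9, -6.51). Then cos ∠QJS = JQ·JS / (|JQ||JS|), giving 50.8°.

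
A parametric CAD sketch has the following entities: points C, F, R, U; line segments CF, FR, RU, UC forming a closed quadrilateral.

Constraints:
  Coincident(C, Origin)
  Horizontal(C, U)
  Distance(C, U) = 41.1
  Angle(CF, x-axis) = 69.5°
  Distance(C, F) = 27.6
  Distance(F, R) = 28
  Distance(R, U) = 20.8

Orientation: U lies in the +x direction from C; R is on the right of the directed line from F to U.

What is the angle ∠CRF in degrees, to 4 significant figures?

67.54°

C is at the origin; C and U share the same y with |CU| = 41.1 and U in +x, so U = (41.1, 0). CF runs at 69.5° with |CF| = 27.6, so F = (9.666, 25.85). R is determined by |FR| = 28.0 and |RU| = 20.8 together: it lies at the intersection of circle(F, 28.0) and circle(U, 20.8). With |FU| = 40.70, the foot of the radical line on FU is 24.67 from F and the perpendicular offset is √(28.0² − 24.67²) = 13.25. Taking the right-of-FU solution: R = (20.30, -0.04980).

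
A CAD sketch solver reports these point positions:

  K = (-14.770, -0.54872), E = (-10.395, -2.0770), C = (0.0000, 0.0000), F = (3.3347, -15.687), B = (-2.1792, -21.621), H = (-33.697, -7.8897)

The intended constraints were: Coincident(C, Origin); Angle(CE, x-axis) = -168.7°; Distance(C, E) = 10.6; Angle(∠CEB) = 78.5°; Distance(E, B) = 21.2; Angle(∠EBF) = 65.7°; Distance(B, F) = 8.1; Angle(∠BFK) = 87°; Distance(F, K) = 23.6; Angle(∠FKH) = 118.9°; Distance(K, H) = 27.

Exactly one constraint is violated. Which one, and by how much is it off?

Distance(K, H) = 27 — off by 6.70.

C = (0.00, 0.00) ✓; CE at -168.7° ✓; |CE| = 10.60 ✓; ∠CEB = 78.50° ✓; |EB| = 21.20 ✓; ∠EBF = 65.70° ✓; |BF| = 8.100 ✓; ∠BFK = 87.00° ✓; |FK| = 23.60 ✓; ∠FKH = 118.9° ✓; |KH| = 20.30 ✗.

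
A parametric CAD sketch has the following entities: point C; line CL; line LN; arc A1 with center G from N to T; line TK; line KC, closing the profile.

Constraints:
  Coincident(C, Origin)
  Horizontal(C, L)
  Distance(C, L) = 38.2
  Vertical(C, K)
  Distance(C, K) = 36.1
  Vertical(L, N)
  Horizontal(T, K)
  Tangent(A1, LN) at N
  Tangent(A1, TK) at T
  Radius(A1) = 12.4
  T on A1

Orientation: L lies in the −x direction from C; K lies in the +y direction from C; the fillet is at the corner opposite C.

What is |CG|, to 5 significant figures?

35.033

CK is vertical with |CK| = 36.1 and K on the +y side, so K = (0.0000, 36.100). The virtual corner opposite C is at (-38.200, 36.100). The tangent condition forces GN to be normal to LN and A1 meets TK tangentially, so GT is at right angles to TK, with radius 12.4, so the center G sits 12.4 in from both sides at G = (-25.800, 23.700). Then |CG| = |G − C| = 35.033.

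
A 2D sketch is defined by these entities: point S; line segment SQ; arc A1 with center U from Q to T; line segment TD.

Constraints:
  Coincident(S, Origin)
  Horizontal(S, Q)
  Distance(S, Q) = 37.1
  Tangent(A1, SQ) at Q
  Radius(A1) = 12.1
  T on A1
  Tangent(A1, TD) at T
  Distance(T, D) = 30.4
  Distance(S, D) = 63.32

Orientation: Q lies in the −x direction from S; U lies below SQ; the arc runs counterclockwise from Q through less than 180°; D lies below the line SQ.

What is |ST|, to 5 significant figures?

50.922

Checks: |SQ| = 37.10 ✓; ∠(UQ, QS) = 90.00° ✓; |UT| = 12.10 ✓; ∠(UT, TD) = 90.00° ✓; |TD| = 30.40 ✓; |SD| = 63.32 ✓.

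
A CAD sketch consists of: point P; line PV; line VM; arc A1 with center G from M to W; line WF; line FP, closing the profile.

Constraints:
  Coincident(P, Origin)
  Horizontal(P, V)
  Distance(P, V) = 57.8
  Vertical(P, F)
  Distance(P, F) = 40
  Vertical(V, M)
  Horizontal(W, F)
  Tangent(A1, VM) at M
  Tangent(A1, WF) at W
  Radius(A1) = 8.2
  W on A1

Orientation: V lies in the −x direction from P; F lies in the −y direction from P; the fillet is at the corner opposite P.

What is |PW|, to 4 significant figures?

63.72

P is at the origin; P and V share the same y with |PV| = 57.8 and V on the −x side, so V = (-57.80, 0.000). P and F share the same x with |PF| = 40.0 and F on the −y side, so F = (0.000, -40.00). The virtual corner opposite P is at (-57.80, -40.00). A1 meets VM tangentially, so GM is at right angles to VM and since A1 is tangent to WF there, GW ⟂ WF, with radius 8.2, so the center G sits 8.2 in from both sides at G = (-49.60, -31.80). That places the tangent points at M = (-57.80, -31.80) on VM and W = (-49.60, -40.00) on WF. Then |PW| = |W − P| = 63.72.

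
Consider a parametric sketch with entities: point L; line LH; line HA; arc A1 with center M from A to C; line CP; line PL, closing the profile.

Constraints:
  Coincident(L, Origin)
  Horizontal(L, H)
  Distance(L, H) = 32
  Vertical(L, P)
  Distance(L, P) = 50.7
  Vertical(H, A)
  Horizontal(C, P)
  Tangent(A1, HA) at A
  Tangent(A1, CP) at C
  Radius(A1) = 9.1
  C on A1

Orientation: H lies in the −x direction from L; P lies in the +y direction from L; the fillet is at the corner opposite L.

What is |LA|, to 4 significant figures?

52.48

The virtual corner opposite L is at (-32.00, 50.70). Since A1 is tangent to HA there, MA ⟂ HA and A1 meets CP tangentially, so MC is at right angles to CP, with radius 9.1, so the center M sits 9.1 in from both sides at M = (-22.90, 41.60). That places the tangent points at A = (-32.00, 41.60) on HA and C = (-22.90, 50.70) on CP. Then |LA| = |A − L| = 52.48.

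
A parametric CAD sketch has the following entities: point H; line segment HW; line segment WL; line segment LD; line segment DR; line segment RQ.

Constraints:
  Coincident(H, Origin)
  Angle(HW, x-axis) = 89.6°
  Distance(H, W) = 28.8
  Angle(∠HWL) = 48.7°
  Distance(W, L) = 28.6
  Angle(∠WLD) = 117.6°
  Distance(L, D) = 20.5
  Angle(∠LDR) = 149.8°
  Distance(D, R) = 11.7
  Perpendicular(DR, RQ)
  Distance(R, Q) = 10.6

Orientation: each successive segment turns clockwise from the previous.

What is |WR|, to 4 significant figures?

47.99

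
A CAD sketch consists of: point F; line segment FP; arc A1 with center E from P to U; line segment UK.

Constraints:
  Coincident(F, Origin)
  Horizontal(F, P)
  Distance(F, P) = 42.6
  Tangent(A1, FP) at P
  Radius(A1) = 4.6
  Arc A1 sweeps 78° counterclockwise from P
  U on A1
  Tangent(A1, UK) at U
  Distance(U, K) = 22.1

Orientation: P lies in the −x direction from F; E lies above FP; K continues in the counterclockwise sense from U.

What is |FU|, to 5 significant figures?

38.274

A1 meets FP tangentially, so EP is at right angles to FP, so E = P + (0, 4.6) = (-42.600, 4.6000). On A1, P sits at bearing -90° from E; a 78° counterclockwise sweep puts U at bearing -12°, so U = E + 4.6·(cos -12°, sin -12°) = (-38.101, 3.6436). Then |FU| = |U − F| = 38.274.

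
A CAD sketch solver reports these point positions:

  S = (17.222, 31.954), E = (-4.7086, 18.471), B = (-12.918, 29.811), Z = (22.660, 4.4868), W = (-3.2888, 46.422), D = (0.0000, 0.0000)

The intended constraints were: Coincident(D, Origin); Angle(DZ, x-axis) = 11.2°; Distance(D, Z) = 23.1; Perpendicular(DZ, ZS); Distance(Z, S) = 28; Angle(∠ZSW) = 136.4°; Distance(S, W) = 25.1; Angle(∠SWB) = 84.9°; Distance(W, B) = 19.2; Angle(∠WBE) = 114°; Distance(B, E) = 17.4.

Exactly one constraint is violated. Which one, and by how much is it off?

Distance(B, E) = 17.4 — off by 3.40.

D = (0.00, 0.00) ✓; DZ at 11.20° ✓; |DZ| = 23.10 ✓; ∠(DZ, ZS) = 90.00° ✓; |ZS| = 28.00 ✓; ∠ZSW = 136.4° ✓; |SW| = 25.10 ✓; ∠SWB = 84.90° ✓; |WB| = 19.20 ✓; ∠WBE = 114.0° ✓; |BE| = 14.00 ✗.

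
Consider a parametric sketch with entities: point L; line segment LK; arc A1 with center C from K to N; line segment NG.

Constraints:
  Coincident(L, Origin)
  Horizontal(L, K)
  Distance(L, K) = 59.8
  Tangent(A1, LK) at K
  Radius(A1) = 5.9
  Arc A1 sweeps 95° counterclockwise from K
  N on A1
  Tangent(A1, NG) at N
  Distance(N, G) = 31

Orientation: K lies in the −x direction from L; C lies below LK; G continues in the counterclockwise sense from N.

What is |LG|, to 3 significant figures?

73.2

L is at the origin; LK is horizontal with |LK| = 59.8 and K on the −x side, so K = (-59.8, 0.00). A1 meets LK tangentially, so CK is at right angles to LK, so C = K + (0, -5.9) = (-59.8, -5.90). On A1, K sits at bearing 90° from C; a 95° counterclockwise sweep puts N at bearing 185°, so N = C + 5.9·(cos 185°, sin 185°) = (-65.7, -6.41). Tangency of A1 to NG means the radius CN is perpendicular to NG, so NG runs along (−sin 185°, cos 185°); with |NG| = 31.0, G = (-63.0, -37.3). Then |LG| = |G − L| = 73.2.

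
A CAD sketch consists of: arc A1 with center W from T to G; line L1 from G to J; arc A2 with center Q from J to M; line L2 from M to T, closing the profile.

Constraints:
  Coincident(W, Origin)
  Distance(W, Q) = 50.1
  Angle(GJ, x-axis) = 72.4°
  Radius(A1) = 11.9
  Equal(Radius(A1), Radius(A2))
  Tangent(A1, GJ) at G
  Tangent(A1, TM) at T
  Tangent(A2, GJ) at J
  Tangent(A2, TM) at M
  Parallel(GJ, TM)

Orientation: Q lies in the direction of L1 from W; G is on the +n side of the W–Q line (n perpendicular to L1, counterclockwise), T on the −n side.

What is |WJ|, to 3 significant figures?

51.5

Tangency of A1 to both parallel lines with radius 11.9 puts G and T at W ± 11.9·n: G = (-11.3, 3.60), T = (11.3, -3.60). Equal radii place J and M the same way about Q: J = Q + 11.9·n = (3.81, 51.4), M = Q − 11.9·n = (26.5, 44.2). Then |WJ| = |J − W| = 51.5.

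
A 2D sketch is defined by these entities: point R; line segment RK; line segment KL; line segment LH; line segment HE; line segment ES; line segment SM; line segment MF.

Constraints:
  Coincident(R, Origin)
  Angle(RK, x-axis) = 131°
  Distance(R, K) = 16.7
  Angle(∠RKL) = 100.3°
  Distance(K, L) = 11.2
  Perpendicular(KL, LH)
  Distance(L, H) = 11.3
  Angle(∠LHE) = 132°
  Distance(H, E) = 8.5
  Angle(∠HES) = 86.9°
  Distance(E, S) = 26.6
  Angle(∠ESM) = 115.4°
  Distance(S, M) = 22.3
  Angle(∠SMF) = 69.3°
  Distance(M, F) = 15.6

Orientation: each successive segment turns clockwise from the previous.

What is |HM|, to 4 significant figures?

37.56

R is at the origin; RK runs at 131.0° with length 16.7, so K = (-10.96, 12.60). ∠RKL = 100.3° gives KL at 51.30° from the x-axis; with |KL| = 11.2, L = (-3.953, 21.34). The perpendicularity gives LH at right angles to KL, so LH runs at -38.70°; with |LH| = 11.3, H = (4.865, 14.28). ∠LHE = 132.0° gives HE at -86.70° from the x-axis; with |HE| = 8.5, E = (5.355, 5.793). ∠HES = 86.9° gives ES at -179.8° from the x-axis; with |ES| = 26.6, S = (-21.25, 5.700). ∠ESM = 115.4° gives SM at 115.6° from the x-axis; with |SM| = 22.3, M = (-30.88, 25.81). Then |HM| = |M − H| = 37.56.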